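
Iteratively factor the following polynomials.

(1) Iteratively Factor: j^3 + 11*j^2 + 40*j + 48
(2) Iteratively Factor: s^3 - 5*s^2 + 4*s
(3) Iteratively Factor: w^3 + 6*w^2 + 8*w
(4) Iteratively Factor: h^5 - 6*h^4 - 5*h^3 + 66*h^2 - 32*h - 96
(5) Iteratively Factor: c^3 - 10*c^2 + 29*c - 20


(1) = (j + 3)*(j^2 + 8*j + 16) = (j + 3)*(j + 4)*(j + 4)
(2) = (s - 4)*(s^2 - s) = s*(s - 4)*(s - 1)
(3) = (w + 2)*(w^2 + 4*w) = (w + 2)*(w + 4)*(w)
(4) = (h + 1)*(h^4 - 7*h^3 + 2*h^2 + 64*h - 96) = (h - 2)*(h + 1)*(h^3 - 5*h^2 - 8*h + 48) = (h - 4)*(h - 2)*(h + 1)*(h^2 - h - 12) = (h - 4)*(h - 2)*(h + 1)*(h + 3)*(h - 4)
(5) = (c - 4)*(c^2 - 6*c + 5) = (c - 5)*(c - 4)*(c - 1)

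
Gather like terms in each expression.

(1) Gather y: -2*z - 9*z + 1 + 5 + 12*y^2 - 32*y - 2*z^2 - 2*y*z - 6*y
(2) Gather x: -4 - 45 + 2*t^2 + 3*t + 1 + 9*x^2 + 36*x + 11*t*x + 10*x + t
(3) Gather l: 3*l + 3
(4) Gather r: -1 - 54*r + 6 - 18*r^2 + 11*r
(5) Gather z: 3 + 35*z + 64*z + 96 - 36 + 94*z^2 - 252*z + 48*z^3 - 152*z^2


(1) = 12*y^2 + y*(-2*z - 38) - 2*z^2 - 11*z + 6
(2) = 2*t^2 + 4*t + 9*x^2 + x*(11*t + 46) - 48
(3) = 3*l + 3
(4) = -18*r^2 - 43*r + 5
(5) = 48*z^3 - 58*z^2 - 153*z + 63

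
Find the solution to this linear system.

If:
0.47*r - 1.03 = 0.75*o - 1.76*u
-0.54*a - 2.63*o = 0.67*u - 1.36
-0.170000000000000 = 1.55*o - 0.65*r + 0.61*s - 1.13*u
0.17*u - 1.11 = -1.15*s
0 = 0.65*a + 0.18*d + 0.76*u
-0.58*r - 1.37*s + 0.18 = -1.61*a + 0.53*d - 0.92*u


Then:
a = 0.18
d = -2.28
o = 0.38
r = 1.35
s = 0.91
u = 0.39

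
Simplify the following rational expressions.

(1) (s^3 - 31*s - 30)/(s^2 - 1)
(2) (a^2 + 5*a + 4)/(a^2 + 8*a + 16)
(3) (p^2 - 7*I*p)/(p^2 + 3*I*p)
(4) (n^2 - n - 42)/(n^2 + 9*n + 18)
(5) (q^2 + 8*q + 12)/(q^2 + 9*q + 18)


(1) = (s^2 - s - 30)/(s - 1)
(2) = (a + 1)/(a + 4)
(3) = (p - 7*I)/(p + 3*I)
(4) = (n - 7)/(n + 3)
(5) = (q + 2)/(q + 3)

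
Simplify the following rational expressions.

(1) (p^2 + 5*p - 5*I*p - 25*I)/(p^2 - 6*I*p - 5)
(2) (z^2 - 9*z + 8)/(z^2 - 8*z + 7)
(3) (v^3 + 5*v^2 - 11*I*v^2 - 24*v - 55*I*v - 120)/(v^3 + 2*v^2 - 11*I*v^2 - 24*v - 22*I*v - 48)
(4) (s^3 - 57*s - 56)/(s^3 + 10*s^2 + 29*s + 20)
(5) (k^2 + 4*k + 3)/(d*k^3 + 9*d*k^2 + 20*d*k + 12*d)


(1) = (p + 5)/(p - I)
(2) = (z - 8)/(z - 7)
(3) = (v + 5)/(v + 2)
(4) = (s^2 - s - 56)/(s^2 + 9*s + 20)
(5) = (k + 3)/(d*k^2 + 8*d*k + 12*d)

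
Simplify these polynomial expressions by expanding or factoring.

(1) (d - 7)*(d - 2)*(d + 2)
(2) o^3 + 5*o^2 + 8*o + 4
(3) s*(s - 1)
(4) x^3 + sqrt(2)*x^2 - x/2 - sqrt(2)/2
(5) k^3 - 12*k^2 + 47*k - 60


(1) = d^3 - 7*d^2 - 4*d + 28
(2) = (o + 1)*(o + 2)^2
(3) = s^2 - s
(4) = (x - sqrt(2)/2)*(x + sqrt(2)/2)*(x + sqrt(2))
(5) = (k - 5)*(k - 4)*(k - 3)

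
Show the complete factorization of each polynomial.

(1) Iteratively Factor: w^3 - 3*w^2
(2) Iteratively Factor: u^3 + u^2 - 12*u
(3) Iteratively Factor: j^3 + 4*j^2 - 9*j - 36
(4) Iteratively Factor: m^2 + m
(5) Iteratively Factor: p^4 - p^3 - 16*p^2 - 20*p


(1) = (w)*(w^2 - 3*w) = w^2*(w - 3)
(2) = (u + 4)*(u^2 - 3*u) = (u - 3)*(u + 4)*(u)
(3) = (j + 4)*(j^2 - 9) = (j - 3)*(j + 4)*(j + 3)
(4) = (m)*(m + 1)
(5) = (p)*(p^3 - p^2 - 16*p - 20) = p*(p + 2)*(p^2 - 3*p - 10) = p*(p - 5)*(p + 2)*(p + 2)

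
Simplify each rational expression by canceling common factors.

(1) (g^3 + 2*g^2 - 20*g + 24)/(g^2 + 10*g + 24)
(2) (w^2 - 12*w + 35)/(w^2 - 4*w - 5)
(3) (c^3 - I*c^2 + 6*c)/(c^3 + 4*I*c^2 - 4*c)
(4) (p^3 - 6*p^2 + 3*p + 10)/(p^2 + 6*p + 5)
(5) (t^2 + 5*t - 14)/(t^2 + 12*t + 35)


(1) = (g^2 - 4*g + 4)/(g + 4)
(2) = (w - 7)/(w + 1)
(3) = (c - 3*I)/(c + 2*I)
(4) = (p^2 - 7*p + 10)/(p + 5)
(5) = (t - 2)/(t + 5)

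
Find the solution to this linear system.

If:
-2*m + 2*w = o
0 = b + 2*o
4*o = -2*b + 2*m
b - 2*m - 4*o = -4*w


Then:
b = 0
m = 0
o = 0
w = 0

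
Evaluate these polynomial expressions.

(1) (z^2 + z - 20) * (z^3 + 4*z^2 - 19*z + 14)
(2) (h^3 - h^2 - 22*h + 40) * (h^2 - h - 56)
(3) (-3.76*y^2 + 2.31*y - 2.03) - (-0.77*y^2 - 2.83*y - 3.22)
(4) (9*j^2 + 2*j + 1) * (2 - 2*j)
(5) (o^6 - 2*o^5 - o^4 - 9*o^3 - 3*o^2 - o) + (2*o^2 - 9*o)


(1) = z^5 + 5*z^4 - 35*z^3 - 85*z^2 + 394*z - 280
(2) = h^5 - 2*h^4 - 77*h^3 + 118*h^2 + 1192*h - 2240
(3) = -2.99*y^2 + 5.14*y + 1.19
(4) = -18*j^3 + 14*j^2 + 2*j + 2
(5) = o^6 - 2*o^5 - o^4 - 9*o^3 - o^2 - 10*o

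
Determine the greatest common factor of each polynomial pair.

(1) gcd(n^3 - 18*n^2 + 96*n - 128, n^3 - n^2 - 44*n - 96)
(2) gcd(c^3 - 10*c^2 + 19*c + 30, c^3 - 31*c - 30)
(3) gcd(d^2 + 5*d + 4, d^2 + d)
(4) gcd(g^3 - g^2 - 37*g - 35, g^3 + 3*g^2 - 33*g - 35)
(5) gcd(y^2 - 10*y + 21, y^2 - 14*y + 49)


(1) = gcd((n - 8)^2*(n - 2), (n - 8)*(n + 3)*(n + 4)) = n - 8
(2) = gcd((c - 6)*(c - 5)*(c + 1), (c - 6)*(c + 1)*(c + 5)) = c^2 - 5*c - 6
(3) = gcd((d + 1)*(d + 4), d*(d + 1)) = d + 1
(4) = g + 1
(5) = gcd((y - 7)*(y - 3), (y - 7)^2) = y - 7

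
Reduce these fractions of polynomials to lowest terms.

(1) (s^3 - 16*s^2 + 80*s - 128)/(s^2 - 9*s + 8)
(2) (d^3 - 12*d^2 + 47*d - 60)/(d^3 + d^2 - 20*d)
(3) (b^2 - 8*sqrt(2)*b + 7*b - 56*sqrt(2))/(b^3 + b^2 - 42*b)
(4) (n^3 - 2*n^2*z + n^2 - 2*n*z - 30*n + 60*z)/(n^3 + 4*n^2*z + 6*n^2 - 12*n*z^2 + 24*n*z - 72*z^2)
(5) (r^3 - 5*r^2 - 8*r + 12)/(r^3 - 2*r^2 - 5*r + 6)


(1) = (s^2 - 8*s + 16)/(s - 1)
(2) = (d^2 - 8*d + 15)/(d^2 + 5*d)
(3) = (b - 8*sqrt(2))/(b^2 - 6*b)
(4) = (n - 5)/(n + 6*z)
(5) = (r - 6)/(r - 3)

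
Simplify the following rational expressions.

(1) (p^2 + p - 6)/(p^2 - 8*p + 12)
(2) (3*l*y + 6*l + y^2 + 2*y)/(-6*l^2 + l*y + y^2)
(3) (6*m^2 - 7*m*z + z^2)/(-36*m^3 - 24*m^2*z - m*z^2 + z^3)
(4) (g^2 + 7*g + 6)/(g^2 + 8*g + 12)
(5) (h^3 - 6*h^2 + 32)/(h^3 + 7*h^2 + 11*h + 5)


(1) = (p + 3)/(p - 6)
(2) = (y + 2)/(-2*l + y)
(3) = (-m + z)/(6*m^2 + 5*m*z + z^2)
(4) = (g + 1)/(g + 2)
(5) = (h^3 - 6*h^2 + 32)/(h^3 + 7*h^2 + 11*h + 5)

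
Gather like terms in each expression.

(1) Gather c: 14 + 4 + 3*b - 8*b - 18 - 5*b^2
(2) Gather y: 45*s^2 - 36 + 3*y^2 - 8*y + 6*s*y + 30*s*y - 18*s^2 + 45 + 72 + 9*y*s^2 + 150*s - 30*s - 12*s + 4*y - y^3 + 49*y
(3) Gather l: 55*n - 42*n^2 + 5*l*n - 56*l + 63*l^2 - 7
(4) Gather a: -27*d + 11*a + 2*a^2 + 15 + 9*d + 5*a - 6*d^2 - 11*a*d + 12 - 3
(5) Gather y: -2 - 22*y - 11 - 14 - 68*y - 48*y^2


(1) = -5*b^2 - 5*b
(2) = 27*s^2 + 108*s - y^3 + 3*y^2 + y*(9*s^2 + 36*s + 45) + 81
(3) = 63*l^2 + l*(5*n - 56) - 42*n^2 + 55*n - 7
(4) = 2*a^2 + a*(16 - 11*d) - 6*d^2 - 18*d + 24
(5) = -48*y^2 - 90*y - 27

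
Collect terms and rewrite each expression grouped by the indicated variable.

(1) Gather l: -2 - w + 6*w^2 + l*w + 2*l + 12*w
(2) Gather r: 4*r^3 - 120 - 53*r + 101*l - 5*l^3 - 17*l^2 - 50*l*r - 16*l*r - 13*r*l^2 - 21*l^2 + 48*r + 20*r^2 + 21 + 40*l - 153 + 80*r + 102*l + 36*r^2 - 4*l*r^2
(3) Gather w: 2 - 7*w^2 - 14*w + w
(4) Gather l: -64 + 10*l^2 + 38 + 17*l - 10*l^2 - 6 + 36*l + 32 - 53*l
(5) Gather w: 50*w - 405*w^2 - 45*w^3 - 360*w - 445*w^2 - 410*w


(1) = l*(w + 2) + 6*w^2 + 11*w - 2
(2) = -5*l^3 - 38*l^2 + 243*l + 4*r^3 + r^2*(56 - 4*l) + r*(-13*l^2 - 66*l + 75) - 252
(3) = -7*w^2 - 13*w + 2
(4) = 0
(5) = -45*w^3 - 850*w^2 - 720*w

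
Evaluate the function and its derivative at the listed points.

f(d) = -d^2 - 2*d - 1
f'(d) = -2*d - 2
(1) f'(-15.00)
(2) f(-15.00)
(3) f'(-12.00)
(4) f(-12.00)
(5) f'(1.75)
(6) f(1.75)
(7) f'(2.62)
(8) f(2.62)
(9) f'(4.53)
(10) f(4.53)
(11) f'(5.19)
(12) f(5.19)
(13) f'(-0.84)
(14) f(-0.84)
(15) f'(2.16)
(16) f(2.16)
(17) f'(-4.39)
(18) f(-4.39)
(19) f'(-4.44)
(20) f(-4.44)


(1) = 28.00
(2) = -196.00
(3) = 22.00
(4) = -121.00
(5) = -5.50
(6) = -7.56
(7) = -7.24
(8) = -13.10
(9) = -11.06
(10) = -30.58
(11) = -12.38
(12) = -38.32
(13) = -0.32
(14) = -0.03
(15) = -6.32
(16) = -9.99
(17) = 6.78
(18) = -11.49
(19) = 6.88
(20) = -11.83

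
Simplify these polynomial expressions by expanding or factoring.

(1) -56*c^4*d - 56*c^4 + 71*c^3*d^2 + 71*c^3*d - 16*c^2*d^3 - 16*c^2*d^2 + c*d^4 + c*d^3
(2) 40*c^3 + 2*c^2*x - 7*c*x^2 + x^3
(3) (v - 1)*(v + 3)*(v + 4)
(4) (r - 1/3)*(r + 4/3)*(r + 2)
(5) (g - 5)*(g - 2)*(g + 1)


(1) = (-8*c + d)*(-7*c + d)*(-c + d)*(c*d + c)
(2) = (-5*c + x)*(-4*c + x)*(2*c + x)
(3) = v^3 + 6*v^2 + 5*v - 12
(4) = r^3 + 3*r^2 + 14*r/9 - 8/9
(5) = g^3 - 6*g^2 + 3*g + 10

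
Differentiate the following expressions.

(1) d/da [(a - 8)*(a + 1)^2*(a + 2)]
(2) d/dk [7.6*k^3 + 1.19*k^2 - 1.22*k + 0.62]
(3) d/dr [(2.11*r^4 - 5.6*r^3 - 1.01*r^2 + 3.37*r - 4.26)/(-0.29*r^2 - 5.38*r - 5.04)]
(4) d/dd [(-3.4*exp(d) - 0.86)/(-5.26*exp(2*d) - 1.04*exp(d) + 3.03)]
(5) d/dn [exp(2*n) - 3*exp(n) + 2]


(1) = 4*a^3 - 12*a^2 - 54*a - 38
(2) = 22.8*k^2 + 2.38*k - 1.22
(3) = (-1.2238*r^5 - 32.4314*r^4 + 17.7184*r^3 + 91.0831*r^2 + 7.71*r - 39.9036)/(0.0841*r^4 + 3.1204*r^3 + 31.8676*r^2 + 54.2304*r + 25.4016)
(4) = (-(3.4*exp(d) + 0.86)*(10.52*exp(d) + 1.04) + 17.884*exp(2*d) + 3.536*exp(d) - 10.302)*exp(d)/(5.26*exp(2*d) + 1.04*exp(d) - 3.03)^2
(5) = (2*exp(n) - 3)*exp(n)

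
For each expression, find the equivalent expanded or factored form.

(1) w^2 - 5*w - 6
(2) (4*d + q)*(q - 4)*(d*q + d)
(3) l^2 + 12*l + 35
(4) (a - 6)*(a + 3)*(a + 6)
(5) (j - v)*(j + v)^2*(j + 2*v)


(1) = (w - 6)*(w + 1)
(2) = 4*d^2*q^2 - 12*d^2*q - 16*d^2 + d*q^3 - 3*d*q^2 - 4*d*q
(3) = (l + 5)*(l + 7)
(4) = a^3 + 3*a^2 - 36*a - 108
(5) = j^4 + 3*j^3*v + j^2*v^2 - 3*j*v^3 - 2*v^4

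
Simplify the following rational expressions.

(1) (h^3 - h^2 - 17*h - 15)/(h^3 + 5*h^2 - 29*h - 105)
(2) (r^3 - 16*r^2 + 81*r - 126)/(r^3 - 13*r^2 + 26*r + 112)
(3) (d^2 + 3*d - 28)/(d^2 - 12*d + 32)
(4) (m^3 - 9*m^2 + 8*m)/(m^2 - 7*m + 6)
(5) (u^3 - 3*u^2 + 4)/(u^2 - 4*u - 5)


(1) = (h + 1)/(h + 7)
(2) = (r^2 - 9*r + 18)/(r^2 - 6*r - 16)
(3) = (d + 7)/(d - 8)
(4) = (m^2 - 8*m)/(m - 6)
(5) = (u^2 - 4*u + 4)/(u - 5)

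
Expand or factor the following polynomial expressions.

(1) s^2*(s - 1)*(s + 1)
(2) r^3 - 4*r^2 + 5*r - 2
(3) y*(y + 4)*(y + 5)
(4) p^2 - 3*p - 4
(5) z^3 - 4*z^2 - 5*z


(1) = s^4 - s^2
(2) = (r - 2)*(r - 1)^2
(3) = y^3 + 9*y^2 + 20*y
(4) = (p - 4)*(p + 1)
(5) = z*(z - 5)*(z + 1)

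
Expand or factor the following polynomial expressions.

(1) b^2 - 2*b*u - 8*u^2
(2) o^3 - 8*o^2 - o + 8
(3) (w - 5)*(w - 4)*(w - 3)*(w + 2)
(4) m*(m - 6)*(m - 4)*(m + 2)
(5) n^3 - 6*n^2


(1) = (b - 4*u)*(b + 2*u)
(2) = (o - 8)*(o - 1)*(o + 1)
(3) = w^4 - 10*w^3 + 23*w^2 + 34*w - 120
(4) = m^4 - 8*m^3 + 4*m^2 + 48*m
(5) = n^2*(n - 6)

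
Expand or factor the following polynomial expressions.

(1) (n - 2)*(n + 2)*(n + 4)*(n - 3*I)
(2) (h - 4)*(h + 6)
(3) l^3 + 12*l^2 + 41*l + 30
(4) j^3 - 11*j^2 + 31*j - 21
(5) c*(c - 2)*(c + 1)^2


(1) = n^4 + 4*n^3 - 3*I*n^3 - 4*n^2 - 12*I*n^2 - 16*n + 12*I*n + 48*I
(2) = h^2 + 2*h - 24
(3) = (l + 1)*(l + 5)*(l + 6)
(4) = (j - 7)*(j - 3)*(j - 1)
(5) = c^4 - 3*c^2 - 2*c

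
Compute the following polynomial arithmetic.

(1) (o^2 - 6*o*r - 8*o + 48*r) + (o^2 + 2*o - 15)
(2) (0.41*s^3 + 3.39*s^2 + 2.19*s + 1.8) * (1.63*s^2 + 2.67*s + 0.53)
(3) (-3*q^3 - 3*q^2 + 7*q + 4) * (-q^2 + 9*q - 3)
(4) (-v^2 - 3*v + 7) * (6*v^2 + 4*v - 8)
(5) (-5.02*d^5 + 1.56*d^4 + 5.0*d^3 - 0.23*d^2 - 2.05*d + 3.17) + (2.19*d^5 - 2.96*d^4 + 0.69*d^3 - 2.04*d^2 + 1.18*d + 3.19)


(1) = 2*o^2 - 6*o*r - 6*o + 48*r - 15
(2) = 0.6683*s^5 + 6.6204*s^4 + 12.8383*s^3 + 10.578*s^2 + 5.9667*s + 0.954
(3) = 3*q^5 - 24*q^4 - 25*q^3 + 68*q^2 + 15*q - 12
(4) = -6*v^4 - 22*v^3 + 38*v^2 + 52*v - 56
(5) = -2.83*d^5 - 1.4*d^4 + 5.69*d^3 - 2.27*d^2 - 0.87*d + 6.36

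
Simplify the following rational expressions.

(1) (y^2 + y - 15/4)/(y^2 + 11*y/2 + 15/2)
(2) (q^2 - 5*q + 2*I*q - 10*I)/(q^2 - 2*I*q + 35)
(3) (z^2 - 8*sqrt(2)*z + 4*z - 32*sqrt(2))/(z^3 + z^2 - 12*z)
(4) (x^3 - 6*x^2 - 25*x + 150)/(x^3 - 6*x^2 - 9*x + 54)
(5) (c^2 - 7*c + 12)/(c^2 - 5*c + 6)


(1) = (2*y - 3)/(2*y + 6)
(2) = (q^2 + q*(-5 + 2*I) - 10*I)/(q^2 - 2*I*q + 35)
(3) = (z - 8*sqrt(2))/(z^2 - 3*z)
(4) = (x^2 - 25)/(x^2 - 9)
(5) = (c - 4)/(c - 2)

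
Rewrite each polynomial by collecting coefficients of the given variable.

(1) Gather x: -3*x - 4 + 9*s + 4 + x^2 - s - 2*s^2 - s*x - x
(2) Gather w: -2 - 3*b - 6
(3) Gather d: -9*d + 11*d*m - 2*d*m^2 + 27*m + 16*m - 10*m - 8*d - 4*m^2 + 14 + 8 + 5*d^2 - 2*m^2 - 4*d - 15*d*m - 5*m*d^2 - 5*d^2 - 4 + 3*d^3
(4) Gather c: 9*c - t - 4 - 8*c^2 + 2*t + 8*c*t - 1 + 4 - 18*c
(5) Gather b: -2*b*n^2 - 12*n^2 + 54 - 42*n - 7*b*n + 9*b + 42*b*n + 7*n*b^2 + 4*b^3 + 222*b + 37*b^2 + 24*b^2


(1) = -2*s^2 + 8*s + x^2 + x*(-s - 4)
(2) = -3*b - 8
(3) = 3*d^3 - 5*d^2*m + d*(-2*m^2 - 4*m - 21) - 6*m^2 + 33*m + 18
(4) = -8*c^2 + c*(8*t - 9) + t - 1
(5) = 4*b^3 + b^2*(7*n + 61) + b*(-2*n^2 + 35*n + 231) - 12*n^2 - 42*n + 54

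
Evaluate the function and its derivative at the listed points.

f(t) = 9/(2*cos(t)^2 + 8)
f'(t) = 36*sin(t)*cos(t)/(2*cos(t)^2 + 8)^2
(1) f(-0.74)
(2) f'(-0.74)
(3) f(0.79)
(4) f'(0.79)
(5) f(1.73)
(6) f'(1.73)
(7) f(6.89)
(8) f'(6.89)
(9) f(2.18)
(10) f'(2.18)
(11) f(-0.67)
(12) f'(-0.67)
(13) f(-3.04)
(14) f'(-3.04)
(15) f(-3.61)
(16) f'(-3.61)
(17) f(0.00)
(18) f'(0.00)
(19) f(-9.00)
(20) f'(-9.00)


(1) = 0.99
(2) = -0.22
(3) = 1.00
(4) = 0.22
(5) = 1.12
(6) = -0.09
(7) = 0.96
(8) = 0.19
(9) = 1.04
(10) = -0.23
(11) = 0.98
(12) = -0.21
(13) = 0.90
(14) = 0.04
(15) = 0.94
(16) = -0.16
(17) = 0.90
(18) = 0.00
(19) = 0.93
(20) = 0.14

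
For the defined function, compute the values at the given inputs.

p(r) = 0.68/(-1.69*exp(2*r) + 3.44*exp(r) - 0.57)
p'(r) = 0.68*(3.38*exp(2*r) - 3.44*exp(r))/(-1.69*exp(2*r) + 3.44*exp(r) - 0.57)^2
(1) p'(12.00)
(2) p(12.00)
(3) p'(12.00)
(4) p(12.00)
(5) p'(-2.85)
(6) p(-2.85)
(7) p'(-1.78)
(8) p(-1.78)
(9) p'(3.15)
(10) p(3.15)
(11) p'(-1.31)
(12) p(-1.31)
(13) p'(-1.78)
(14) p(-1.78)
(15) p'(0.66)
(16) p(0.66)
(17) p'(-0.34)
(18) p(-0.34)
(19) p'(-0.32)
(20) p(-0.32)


(1) = 0.00
(2) = -0.00
(3) = 0.00
(4) = -0.00
(5) = -0.90
(6) = -1.81
(7) = -228.56
(8) = -17.92
(9) = 0.00
(10) = -0.00
(11) = -8.39
(12) = 2.89
(13) = -228.56
(14) = -17.92
(15) = 70.39
(16) = -2.83
(17) = -0.48
(18) = 0.67
(19) = -0.45
(20) = 0.66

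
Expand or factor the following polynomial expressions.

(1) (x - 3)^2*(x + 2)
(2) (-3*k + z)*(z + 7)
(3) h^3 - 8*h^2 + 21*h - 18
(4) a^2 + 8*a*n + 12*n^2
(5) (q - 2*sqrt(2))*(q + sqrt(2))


(1) = x^3 - 4*x^2 - 3*x + 18
(2) = -3*k*z - 21*k + z^2 + 7*z
(3) = (h - 3)^2*(h - 2)
(4) = (a + 2*n)*(a + 6*n)
(5) = q^2 - sqrt(2)*q - 4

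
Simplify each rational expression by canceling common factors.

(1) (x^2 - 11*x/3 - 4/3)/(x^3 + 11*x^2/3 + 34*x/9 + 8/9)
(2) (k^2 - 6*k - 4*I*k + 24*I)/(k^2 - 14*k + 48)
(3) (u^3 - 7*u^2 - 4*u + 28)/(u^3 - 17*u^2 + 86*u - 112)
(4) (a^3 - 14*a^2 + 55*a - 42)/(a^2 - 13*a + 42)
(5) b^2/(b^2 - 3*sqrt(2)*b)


(1) = (3*x - 12)/(3*x^2 + 10*x + 8)
(2) = (k - 4*I)/(k - 8)
(3) = (u + 2)/(u - 8)
(4) = a - 1
(5) = b/(b - 3*sqrt(2))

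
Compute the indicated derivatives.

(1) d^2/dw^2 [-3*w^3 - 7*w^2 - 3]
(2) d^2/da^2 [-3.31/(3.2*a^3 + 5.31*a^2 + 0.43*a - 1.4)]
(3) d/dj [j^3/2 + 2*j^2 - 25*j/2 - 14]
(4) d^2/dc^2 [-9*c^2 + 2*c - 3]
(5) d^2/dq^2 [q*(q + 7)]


(1) = -18*w - 14
(2) = ((63.552*a + 35.1522)*(3.2*a^3 + 5.31*a^2 + 0.43*a - 1.4) - 3.31*(9.6*a^2 + 10.62*a + 0.43)*(19.2*a^2 + 21.24*a + 0.86))/(3.2*a^3 + 5.31*a^2 + 0.43*a - 1.4)^3
(3) = 3*j^2/2 + 4*j - 25/2
(4) = -18
(5) = 2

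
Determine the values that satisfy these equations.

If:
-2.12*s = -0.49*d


Then:
d = 4.3265306122449*s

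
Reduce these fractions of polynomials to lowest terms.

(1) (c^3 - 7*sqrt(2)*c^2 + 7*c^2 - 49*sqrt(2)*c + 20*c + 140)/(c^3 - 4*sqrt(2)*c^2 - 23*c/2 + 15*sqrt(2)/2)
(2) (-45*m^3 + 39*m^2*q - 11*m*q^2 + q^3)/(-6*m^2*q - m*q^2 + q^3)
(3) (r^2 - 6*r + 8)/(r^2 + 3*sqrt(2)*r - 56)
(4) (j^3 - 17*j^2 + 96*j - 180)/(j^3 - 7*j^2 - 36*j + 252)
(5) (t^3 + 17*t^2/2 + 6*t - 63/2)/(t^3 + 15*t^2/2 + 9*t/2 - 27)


(1) = (2*c^2 + c*(14 - 4*sqrt(2)) - 28*sqrt(2))/(2*c^2 + 2*sqrt(2)*c - 3)
(2) = (15*m^2 - 8*m*q + q^2)/(2*m*q + q^2)
(3) = (r^2 - 6*r + 8)/(r^2 + 3*sqrt(2)*r - 56)
(4) = (j^2 - 11*j + 30)/(j^2 - j - 42)
(5) = (t + 7)/(t + 6)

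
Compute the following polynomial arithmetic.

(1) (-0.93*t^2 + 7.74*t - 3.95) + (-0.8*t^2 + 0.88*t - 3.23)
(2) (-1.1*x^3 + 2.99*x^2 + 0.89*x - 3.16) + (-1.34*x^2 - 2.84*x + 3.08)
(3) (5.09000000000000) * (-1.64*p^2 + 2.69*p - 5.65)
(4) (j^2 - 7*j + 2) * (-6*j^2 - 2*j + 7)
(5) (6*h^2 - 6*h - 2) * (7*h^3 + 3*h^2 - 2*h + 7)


(1) = -1.73*t^2 + 8.62*t - 7.18
(2) = -1.1*x^3 + 1.65*x^2 - 1.95*x - 0.08
(3) = -8.3476*p^2 + 13.6921*p - 28.7585
(4) = -6*j^4 + 40*j^3 + 9*j^2 - 53*j + 14
(5) = 42*h^5 - 24*h^4 - 44*h^3 + 48*h^2 - 38*h - 14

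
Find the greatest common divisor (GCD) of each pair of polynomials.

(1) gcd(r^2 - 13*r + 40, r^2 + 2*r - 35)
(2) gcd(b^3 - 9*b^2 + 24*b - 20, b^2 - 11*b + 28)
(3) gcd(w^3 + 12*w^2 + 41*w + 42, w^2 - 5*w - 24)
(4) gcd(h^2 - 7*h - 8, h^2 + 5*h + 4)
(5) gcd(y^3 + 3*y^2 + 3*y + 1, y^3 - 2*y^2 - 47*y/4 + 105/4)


(1) = gcd((r - 8)*(r - 5), (r - 5)*(r + 7)) = r - 5
(2) = gcd((b - 5)*(b - 2)^2, (b - 7)*(b - 4)) = 1
(3) = gcd((w + 2)*(w + 3)*(w + 7), (w - 8)*(w + 3)) = w + 3
(4) = h + 1
(5) = gcd((y + 1)^3, (y - 3)*(y - 5/2)*(y + 7/2)) = 1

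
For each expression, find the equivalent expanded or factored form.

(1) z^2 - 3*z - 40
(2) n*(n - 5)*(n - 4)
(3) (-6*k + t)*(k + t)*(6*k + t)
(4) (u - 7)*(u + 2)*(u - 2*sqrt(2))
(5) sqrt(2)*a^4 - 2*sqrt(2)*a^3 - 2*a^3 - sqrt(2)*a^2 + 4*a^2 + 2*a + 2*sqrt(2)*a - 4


(1) = (z - 8)*(z + 5)
(2) = n^3 - 9*n^2 + 20*n
(3) = -36*k^3 - 36*k^2*t + k*t^2 + t^3
(4) = u^3 - 5*u^2 - 2*sqrt(2)*u^2 - 14*u + 10*sqrt(2)*u + 28*sqrt(2)
(5) = (a - 2)*(a - 1)*(a - sqrt(2))*(sqrt(2)*a + sqrt(2))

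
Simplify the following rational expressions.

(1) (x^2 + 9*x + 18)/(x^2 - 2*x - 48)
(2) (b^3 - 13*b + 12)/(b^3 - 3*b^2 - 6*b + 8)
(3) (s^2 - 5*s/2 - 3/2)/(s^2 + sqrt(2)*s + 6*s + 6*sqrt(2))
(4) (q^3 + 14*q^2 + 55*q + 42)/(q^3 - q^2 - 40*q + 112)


(1) = (x + 3)/(x - 8)
(2) = (b^2 + b - 12)/(b^2 - 2*b - 8)
(3) = (2*s^2 - 5*s - 3)/(2*s^2 + s*(2*sqrt(2) + 12) + 12*sqrt(2))
(4) = (q^2 + 7*q + 6)/(q^2 - 8*q + 16)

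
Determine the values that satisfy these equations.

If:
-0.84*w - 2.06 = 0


Then:
w = -2.45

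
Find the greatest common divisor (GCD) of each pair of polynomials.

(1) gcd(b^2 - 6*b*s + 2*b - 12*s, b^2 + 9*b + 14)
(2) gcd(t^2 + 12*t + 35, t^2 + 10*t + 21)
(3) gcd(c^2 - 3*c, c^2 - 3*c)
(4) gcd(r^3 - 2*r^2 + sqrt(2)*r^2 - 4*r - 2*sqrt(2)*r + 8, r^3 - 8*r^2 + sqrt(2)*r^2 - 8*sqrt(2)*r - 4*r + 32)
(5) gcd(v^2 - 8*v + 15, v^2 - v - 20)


(1) = b + 2
(2) = t + 7
(3) = gcd(c*(c - 3), c*(c - 3)) = c^2 - 3*c
(4) = r^2 + sqrt(2)*r - 4
(5) = gcd((v - 5)*(v - 3), (v - 5)*(v + 4)) = v - 5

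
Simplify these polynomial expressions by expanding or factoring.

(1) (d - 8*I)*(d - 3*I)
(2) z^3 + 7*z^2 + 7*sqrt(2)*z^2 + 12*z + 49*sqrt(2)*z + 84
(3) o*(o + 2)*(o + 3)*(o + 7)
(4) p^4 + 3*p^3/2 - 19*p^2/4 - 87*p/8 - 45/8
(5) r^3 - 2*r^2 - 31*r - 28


(1) = d^2 - 11*I*d - 24
(2) = (z + 7)*(z + sqrt(2))*(z + 6*sqrt(2))
(3) = o^4 + 12*o^3 + 41*o^2 + 42*o
(4) = (p - 5/2)*(p + 1)*(p + 3/2)^2
(5) = (r - 7)*(r + 1)*(r + 4)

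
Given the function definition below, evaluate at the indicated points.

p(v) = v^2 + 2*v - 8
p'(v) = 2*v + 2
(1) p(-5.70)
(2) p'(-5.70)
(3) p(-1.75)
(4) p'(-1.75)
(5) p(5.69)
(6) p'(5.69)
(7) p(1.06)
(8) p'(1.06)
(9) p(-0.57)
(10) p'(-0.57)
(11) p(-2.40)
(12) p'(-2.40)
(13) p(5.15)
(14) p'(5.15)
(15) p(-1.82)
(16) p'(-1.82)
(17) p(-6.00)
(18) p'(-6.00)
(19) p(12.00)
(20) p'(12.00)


(1) = 13.09
(2) = -9.40
(3) = -8.44
(4) = -1.50
(5) = 35.76
(6) = 13.38
(7) = -4.76
(8) = 4.12
(9) = -8.82
(10) = 0.86
(11) = -7.04
(12) = -2.80
(13) = 28.82
(14) = 12.30
(15) = -8.33
(16) = -1.64
(17) = 16.00
(18) = -10.00
(19) = 160.00
(20) = 26.00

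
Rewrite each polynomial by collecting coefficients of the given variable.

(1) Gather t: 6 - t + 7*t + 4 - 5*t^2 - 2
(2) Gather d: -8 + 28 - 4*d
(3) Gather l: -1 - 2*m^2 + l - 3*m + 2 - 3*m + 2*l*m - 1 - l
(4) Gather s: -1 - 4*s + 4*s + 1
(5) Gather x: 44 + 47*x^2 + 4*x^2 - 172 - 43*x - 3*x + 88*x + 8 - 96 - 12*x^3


(1) = -5*t^2 + 6*t + 8
(2) = 20 - 4*d
(3) = 2*l*m - 2*m^2 - 6*m
(4) = 0
(5) = -12*x^3 + 51*x^2 + 42*x - 216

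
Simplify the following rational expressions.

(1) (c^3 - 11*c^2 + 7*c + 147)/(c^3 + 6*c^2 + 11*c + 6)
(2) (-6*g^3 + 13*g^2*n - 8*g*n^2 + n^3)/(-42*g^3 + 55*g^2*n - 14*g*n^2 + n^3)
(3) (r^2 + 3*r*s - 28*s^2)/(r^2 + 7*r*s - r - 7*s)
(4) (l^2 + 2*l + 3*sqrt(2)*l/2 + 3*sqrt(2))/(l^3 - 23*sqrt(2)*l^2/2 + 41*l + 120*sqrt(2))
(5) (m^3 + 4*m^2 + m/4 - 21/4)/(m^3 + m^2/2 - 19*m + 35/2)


(1) = (c^2 - 14*c + 49)/(c^2 + 3*c + 2)
(2) = (g - n)/(7*g - n)
(3) = (r - 4*s)/(r - 1)
(4) = (4*l + 8)/(4*l^2 - 52*sqrt(2)*l + 320)
(5) = (4*m^2 + 20*m + 21)/(4*m^2 + 6*m - 70)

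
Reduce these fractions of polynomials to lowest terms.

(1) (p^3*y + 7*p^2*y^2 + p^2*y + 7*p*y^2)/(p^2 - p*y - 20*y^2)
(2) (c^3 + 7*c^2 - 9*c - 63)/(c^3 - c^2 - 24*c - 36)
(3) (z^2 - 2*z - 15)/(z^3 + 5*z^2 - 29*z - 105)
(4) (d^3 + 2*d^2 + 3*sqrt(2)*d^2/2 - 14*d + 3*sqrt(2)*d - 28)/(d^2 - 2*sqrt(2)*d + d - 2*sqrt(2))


(1) = (-p^3*y - 7*p^2*y^2 - p^2*y - 7*p*y^2)/(-p^2 + p*y + 20*y^2)
(2) = (c^2 + 4*c - 21)/(c^2 - 4*c - 12)
(3) = 1/(z + 7)
(4) = (2*d^2 + d*(4 + 7*sqrt(2)) + 14*sqrt(2))/(2*d + 2)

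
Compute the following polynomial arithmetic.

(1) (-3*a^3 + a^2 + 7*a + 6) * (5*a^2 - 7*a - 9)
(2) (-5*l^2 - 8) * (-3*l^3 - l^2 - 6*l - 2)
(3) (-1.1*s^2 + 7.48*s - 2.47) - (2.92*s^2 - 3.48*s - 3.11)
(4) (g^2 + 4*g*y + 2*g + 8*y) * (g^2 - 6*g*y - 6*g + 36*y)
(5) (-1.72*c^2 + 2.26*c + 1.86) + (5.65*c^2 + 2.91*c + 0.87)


(1) = -15*a^5 + 26*a^4 + 55*a^3 - 28*a^2 - 105*a - 54
(2) = 15*l^5 + 5*l^4 + 54*l^3 + 18*l^2 + 48*l + 16
(3) = -4.02*s^2 + 10.96*s + 0.64
(4) = g^4 - 2*g^3*y - 4*g^3 - 24*g^2*y^2 + 8*g^2*y - 12*g^2 + 96*g*y^2 + 24*g*y + 288*y^2
(5) = 3.93*c^2 + 5.17*c + 2.73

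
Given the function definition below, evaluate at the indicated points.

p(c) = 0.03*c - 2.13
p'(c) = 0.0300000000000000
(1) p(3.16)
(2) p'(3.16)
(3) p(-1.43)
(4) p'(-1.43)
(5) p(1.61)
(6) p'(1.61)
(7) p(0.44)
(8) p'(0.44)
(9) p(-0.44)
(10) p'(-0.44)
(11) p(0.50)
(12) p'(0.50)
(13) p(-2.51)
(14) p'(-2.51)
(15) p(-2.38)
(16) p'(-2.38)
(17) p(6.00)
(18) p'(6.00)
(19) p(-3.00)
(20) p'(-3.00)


(1) = -2.04
(2) = 0.03
(3) = -2.17
(4) = 0.03
(5) = -2.08
(6) = 0.03
(7) = -2.12
(8) = 0.03
(9) = -2.14
(10) = 0.03
(11) = -2.11
(12) = 0.03
(13) = -2.21
(14) = 0.03
(15) = -2.20
(16) = 0.03
(17) = -1.95
(18) = 0.03
(19) = -2.22
(20) = 0.03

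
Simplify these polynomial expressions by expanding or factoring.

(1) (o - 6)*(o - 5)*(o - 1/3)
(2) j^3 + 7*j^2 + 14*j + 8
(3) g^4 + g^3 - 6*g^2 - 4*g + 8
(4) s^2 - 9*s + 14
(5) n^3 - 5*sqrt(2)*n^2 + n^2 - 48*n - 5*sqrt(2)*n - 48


(1) = o^3 - 34*o^2/3 + 101*o/3 - 10
(2) = (j + 1)*(j + 2)*(j + 4)
(3) = (g - 2)*(g - 1)*(g + 2)^2
(4) = (s - 7)*(s - 2)
(5) = (n + 1)*(n - 8*sqrt(2))*(n + 3*sqrt(2))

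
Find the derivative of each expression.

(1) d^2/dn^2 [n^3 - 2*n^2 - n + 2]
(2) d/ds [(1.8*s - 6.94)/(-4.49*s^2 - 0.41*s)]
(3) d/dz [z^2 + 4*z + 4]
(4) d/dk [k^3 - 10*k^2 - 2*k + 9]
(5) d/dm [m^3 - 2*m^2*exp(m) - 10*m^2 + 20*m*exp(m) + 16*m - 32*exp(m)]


(1) = 6*n - 4
(2) = (8.082*s^2 - 62.3212*s - 2.8454)/(s^2*(20.1601*s^2 + 3.6818*s + 0.1681))
(3) = 2*z + 4
(4) = 3*k^2 - 20*k - 2
(5) = -2*m^2*exp(m) + 3*m^2 + 16*m*exp(m) - 20*m - 12*exp(m) + 16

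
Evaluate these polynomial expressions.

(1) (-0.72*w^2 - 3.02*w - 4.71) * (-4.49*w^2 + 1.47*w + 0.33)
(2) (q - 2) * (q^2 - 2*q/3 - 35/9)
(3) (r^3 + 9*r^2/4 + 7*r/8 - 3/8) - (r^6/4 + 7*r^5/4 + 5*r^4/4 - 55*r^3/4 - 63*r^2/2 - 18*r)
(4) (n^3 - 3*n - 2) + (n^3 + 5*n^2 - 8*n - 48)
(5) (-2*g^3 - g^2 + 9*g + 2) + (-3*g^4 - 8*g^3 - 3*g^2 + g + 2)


(1) = 3.2328*w^4 + 12.5014*w^3 + 16.4709*w^2 - 7.9203*w - 1.5543
(2) = q^3 - 8*q^2/3 - 23*q/9 + 70/9
(3) = -r^6/4 - 7*r^5/4 - 5*r^4/4 + 59*r^3/4 + 135*r^2/4 + 151*r/8 - 3/8
(4) = 2*n^3 + 5*n^2 - 11*n - 50
(5) = -3*g^4 - 10*g^3 - 4*g^2 + 10*g + 4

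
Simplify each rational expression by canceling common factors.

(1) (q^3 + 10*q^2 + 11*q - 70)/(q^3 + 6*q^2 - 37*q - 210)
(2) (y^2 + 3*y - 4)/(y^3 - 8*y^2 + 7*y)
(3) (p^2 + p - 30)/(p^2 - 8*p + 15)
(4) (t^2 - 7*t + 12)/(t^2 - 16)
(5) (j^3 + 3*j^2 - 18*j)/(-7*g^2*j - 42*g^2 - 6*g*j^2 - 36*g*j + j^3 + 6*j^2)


(1) = (q - 2)/(q - 6)
(2) = (y + 4)/(y^2 - 7*y)
(3) = (p + 6)/(p - 3)
(4) = (t - 3)/(t + 4)
(5) = (-j^2 + 3*j)/(7*g^2 + 6*g*j - j^2)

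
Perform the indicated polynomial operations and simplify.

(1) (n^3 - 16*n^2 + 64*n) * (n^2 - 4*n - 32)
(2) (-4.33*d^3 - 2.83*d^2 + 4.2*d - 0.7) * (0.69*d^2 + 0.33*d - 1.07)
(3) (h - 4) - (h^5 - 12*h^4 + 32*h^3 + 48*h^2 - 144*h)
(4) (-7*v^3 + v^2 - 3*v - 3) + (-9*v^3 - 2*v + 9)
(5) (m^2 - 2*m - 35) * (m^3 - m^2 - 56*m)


(1) = n^5 - 20*n^4 + 96*n^3 + 256*n^2 - 2048*n
(2) = -2.9877*d^5 - 3.3816*d^4 + 6.5972*d^3 + 3.9311*d^2 - 4.725*d + 0.749
(3) = -h^5 + 12*h^4 - 32*h^3 - 48*h^2 + 145*h - 4
(4) = -16*v^3 + v^2 - 5*v + 6
(5) = m^5 - 3*m^4 - 89*m^3 + 147*m^2 + 1960*m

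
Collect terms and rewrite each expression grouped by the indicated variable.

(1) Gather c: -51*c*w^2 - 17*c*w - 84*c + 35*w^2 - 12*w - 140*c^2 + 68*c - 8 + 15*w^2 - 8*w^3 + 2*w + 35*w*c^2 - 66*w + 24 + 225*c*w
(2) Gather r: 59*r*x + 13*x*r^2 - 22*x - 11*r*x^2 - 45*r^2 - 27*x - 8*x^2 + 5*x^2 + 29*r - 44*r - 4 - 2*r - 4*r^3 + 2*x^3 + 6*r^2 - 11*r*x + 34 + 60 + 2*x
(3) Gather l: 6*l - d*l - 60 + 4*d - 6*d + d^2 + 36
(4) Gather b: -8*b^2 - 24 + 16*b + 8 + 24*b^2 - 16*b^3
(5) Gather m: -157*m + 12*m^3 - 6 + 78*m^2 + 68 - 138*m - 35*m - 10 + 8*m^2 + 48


(1) = c^2*(35*w - 140) + c*(-51*w^2 + 208*w - 16) - 8*w^3 + 50*w^2 - 76*w + 16
(2) = -4*r^3 + r^2*(13*x - 39) + r*(-11*x^2 + 48*x - 17) + 2*x^3 - 3*x^2 - 47*x + 90
(3) = d^2 - 2*d + l*(6 - d) - 24
(4) = -16*b^3 + 16*b^2 + 16*b - 16
(5) = 12*m^3 + 86*m^2 - 330*m + 100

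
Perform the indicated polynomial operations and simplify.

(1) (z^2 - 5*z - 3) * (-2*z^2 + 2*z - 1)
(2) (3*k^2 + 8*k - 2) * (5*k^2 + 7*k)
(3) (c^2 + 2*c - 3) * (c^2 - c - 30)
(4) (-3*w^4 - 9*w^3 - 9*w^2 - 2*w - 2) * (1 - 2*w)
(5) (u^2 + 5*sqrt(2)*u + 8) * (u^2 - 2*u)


(1) = -2*z^4 + 12*z^3 - 5*z^2 - z + 3
(2) = 15*k^4 + 61*k^3 + 46*k^2 - 14*k
(3) = c^4 + c^3 - 35*c^2 - 57*c + 90
(4) = 6*w^5 + 15*w^4 + 9*w^3 - 5*w^2 + 2*w - 2
(5) = u^4 - 2*u^3 + 5*sqrt(2)*u^3 - 10*sqrt(2)*u^2 + 8*u^2 - 16*u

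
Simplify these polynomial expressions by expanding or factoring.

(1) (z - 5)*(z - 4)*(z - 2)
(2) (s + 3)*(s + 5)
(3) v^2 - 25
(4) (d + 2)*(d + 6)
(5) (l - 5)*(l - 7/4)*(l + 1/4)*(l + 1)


(1) = z^3 - 11*z^2 + 38*z - 40
(2) = s^2 + 8*s + 15
(3) = (v - 5)*(v + 5)
(4) = d^2 + 8*d + 12
(5) = l^4 - 11*l^3/2 + 9*l^2/16 + 37*l/4 + 35/16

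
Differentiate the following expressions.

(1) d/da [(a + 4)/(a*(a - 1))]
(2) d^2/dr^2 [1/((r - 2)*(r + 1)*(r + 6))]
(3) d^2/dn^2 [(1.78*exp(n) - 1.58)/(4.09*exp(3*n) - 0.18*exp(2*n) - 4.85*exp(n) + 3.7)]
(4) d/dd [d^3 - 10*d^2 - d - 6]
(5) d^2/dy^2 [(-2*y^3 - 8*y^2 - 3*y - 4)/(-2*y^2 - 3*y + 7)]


(1) = (-a^2 - 8*a + 4)/(a^2*(a^2 - 2*a + 1))
(2) = 2*(6*r^4 + 40*r^3 + 51*r^2 - 84*r + 124)/(r^9 + 15*r^8 + 51*r^7 - 151*r^6 - 768*r^5 + 636*r^4 + 2800*r^3 - 144*r^2 - 3456*r - 1728)
(3) = (119.104072*exp(6*n) - 241.80489*exp(5*n) + 154.088708*exp(4*n) - 289.252988*exp(3*n) + 218.16612*exp(2*n) - 9.43257*exp(n) - 3.9849)*exp(n)/(68.417929*exp(9*n) - 9.033174*exp(8*n) - 242.996307*exp(7*n) + 207.099498*exp(6*n) + 271.806015*exp(5*n) - 452.71281*exp(4*n) + 73.272775*exp(3*n) + 253.70715*exp(2*n) - 199.1895*exp(n) + 50.653)
(4) = 3*d^2 - 20*d - 1
(5) = 2*(10*y^3 + 258*y^2 + 492*y + 547)/(8*y^6 + 36*y^5 - 30*y^4 - 225*y^3 + 105*y^2 + 441*y - 343)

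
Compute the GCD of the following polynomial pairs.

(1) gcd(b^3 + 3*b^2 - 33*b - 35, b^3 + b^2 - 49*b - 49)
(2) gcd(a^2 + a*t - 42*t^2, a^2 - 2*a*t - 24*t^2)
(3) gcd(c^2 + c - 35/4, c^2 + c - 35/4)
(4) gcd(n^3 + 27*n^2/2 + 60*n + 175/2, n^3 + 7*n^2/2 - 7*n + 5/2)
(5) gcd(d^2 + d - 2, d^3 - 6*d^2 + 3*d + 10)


(1) = gcd((b - 5)*(b + 1)*(b + 7), (b - 7)*(b + 1)*(b + 7)) = b^2 + 8*b + 7
(2) = -a + 6*t
(3) = gcd((c - 5/2)*(c + 7/2), (c - 5/2)*(c + 7/2)) = c^2 + c - 35/4
(4) = n + 5
(5) = 1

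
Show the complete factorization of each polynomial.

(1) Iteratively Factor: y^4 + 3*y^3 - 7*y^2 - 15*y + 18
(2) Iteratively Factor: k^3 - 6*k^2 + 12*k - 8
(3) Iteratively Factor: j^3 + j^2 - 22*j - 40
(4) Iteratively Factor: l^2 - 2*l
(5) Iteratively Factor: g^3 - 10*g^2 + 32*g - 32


(1) = (y + 3)*(y^3 - 7*y + 6) = (y - 2)*(y + 3)*(y^2 + 2*y - 3) = (y - 2)*(y + 3)^2*(y - 1)
(2) = (k - 2)*(k^2 - 4*k + 4) = (k - 2)^2*(k - 2)
(3) = (j + 2)*(j^2 - j - 20) = (j + 2)*(j + 4)*(j - 5)
(4) = (l - 2)*(l)
(5) = (g - 2)*(g^2 - 8*g + 16) = (g - 4)*(g - 2)*(g - 4)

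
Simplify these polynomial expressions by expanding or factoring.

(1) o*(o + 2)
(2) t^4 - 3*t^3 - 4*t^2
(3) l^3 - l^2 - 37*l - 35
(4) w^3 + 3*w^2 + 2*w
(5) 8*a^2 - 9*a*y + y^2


(1) = o^2 + 2*o
(2) = t^2*(t - 4)*(t + 1)
(3) = (l - 7)*(l + 1)*(l + 5)
(4) = w*(w + 1)*(w + 2)
(5) = (-8*a + y)*(-a + y)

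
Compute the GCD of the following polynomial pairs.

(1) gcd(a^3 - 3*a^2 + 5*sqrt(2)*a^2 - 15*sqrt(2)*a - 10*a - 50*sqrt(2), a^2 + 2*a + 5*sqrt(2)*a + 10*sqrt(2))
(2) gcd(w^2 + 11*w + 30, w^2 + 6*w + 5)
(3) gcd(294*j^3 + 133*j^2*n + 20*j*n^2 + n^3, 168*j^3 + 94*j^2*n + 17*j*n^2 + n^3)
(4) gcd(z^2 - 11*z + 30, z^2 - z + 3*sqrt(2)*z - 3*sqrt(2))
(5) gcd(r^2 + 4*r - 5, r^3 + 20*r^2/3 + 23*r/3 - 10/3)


(1) = a^2 + a*(2 + 5*sqrt(2)) + 10*sqrt(2)
(2) = gcd((w + 5)*(w + 6), (w + 1)*(w + 5)) = w + 5
(3) = 42*j^2 + 13*j*n + n^2
(4) = 1
(5) = r + 5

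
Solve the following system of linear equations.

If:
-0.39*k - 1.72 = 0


Then:
k = -4.41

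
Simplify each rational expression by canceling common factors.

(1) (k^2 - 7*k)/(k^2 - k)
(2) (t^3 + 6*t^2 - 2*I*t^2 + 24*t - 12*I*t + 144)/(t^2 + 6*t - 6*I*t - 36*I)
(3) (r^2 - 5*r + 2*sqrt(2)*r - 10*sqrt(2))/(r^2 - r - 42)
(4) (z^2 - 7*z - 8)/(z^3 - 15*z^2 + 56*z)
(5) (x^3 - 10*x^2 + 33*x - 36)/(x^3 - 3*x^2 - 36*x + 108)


(1) = (k - 7)/(k - 1)
(2) = t + 4*I
(3) = (r^2 + r*(-5 + 2*sqrt(2)) - 10*sqrt(2))/(r^2 - r - 42)
(4) = (z + 1)/(z^2 - 7*z)
(5) = (x^2 - 7*x + 12)/(x^2 - 36)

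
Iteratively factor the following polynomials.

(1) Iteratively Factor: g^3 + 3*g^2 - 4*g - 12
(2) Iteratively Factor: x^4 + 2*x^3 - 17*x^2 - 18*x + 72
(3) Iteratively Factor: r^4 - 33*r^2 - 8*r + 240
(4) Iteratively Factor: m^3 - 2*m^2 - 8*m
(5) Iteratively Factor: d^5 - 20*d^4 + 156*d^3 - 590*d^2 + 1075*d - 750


(1) = (g + 2)*(g^2 + g - 6) = (g + 2)*(g + 3)*(g - 2)
(2) = (x - 3)*(x^3 + 5*x^2 - 2*x - 24) = (x - 3)*(x - 2)*(x^2 + 7*x + 12) = (x - 3)*(x - 2)*(x + 3)*(x + 4)
(3) = (r + 4)*(r^3 - 4*r^2 - 17*r + 60) = (r - 3)*(r + 4)*(r^2 - r - 20) = (r - 3)*(r + 4)^2*(r - 5)
(4) = (m)*(m^2 - 2*m - 8) = m*(m + 2)*(m - 4)
(5) = (d - 5)*(d^4 - 15*d^3 + 81*d^2 - 185*d + 150) = (d - 5)*(d - 2)*(d^3 - 13*d^2 + 55*d - 75) = (d - 5)^2*(d - 2)*(d^2 - 8*d + 15) = (d - 5)^3*(d - 2)*(d - 3)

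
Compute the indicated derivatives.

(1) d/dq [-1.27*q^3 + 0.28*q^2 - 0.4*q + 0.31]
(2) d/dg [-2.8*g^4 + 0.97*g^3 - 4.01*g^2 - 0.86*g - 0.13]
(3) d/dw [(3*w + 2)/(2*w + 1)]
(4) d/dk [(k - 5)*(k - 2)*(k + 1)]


(1) = -3.81*q^2 + 0.56*q - 0.4
(2) = -11.2*g^3 + 2.91*g^2 - 8.02*g - 0.86
(3) = -1/(2*w + 1)^2
(4) = 3*k^2 - 12*k + 3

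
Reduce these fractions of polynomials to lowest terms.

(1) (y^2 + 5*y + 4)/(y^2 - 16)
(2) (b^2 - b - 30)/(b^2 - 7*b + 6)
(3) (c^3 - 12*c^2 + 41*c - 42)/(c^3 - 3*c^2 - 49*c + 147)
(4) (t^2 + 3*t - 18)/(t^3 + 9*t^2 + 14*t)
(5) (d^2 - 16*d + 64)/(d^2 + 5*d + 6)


(1) = (y + 1)/(y - 4)
(2) = (b + 5)/(b - 1)
(3) = (c - 2)/(c + 7)
(4) = (t^2 + 3*t - 18)/(t^3 + 9*t^2 + 14*t)
(5) = (d^2 - 16*d + 64)/(d^2 + 5*d + 6)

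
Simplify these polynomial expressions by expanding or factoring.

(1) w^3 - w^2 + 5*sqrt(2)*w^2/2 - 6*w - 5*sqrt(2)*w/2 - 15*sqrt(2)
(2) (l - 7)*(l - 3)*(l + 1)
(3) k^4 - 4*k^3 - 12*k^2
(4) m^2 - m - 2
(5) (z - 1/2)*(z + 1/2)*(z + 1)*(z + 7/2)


(1) = (w - 3)*(w + 2)*(w + 5*sqrt(2)/2)
(2) = l^3 - 9*l^2 + 11*l + 21
(3) = k^2*(k - 6)*(k + 2)
(4) = (m - 2)*(m + 1)
(5) = z^4 + 9*z^3/2 + 13*z^2/4 - 9*z/8 - 7/8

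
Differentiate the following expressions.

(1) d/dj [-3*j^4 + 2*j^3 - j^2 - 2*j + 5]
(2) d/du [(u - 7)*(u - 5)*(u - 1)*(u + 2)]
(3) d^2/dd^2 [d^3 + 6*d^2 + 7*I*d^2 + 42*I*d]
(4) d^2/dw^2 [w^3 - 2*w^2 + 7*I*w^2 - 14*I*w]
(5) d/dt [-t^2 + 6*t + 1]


(1) = -12*j^3 + 6*j^2 - 2*j - 2
(2) = 4*u^3 - 33*u^2 + 42*u + 59
(3) = 6*d + 12 + 14*I
(4) = 6*w - 4 + 14*I
(5) = 6 - 2*t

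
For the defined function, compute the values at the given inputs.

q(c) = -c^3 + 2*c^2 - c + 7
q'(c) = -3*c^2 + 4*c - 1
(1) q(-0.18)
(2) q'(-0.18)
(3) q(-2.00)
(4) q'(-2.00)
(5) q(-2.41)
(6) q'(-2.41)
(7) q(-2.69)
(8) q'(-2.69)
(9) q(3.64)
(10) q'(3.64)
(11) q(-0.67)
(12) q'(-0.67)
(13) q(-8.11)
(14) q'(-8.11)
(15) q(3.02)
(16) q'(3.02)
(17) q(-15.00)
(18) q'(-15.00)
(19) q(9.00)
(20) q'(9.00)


(1) = 7.25
(2) = -1.82
(3) = 25.00
(4) = -21.00
(5) = 35.02
(6) = -28.06
(7) = 43.63
(8) = -33.47
(9) = -18.37
(10) = -26.19
(11) = 8.87
(12) = -5.03
(13) = 680.07
(14) = -230.76
(15) = -5.32
(16) = -16.28
(17) = 3847.00
(18) = -736.00
(19) = -569.00
(20) = -208.00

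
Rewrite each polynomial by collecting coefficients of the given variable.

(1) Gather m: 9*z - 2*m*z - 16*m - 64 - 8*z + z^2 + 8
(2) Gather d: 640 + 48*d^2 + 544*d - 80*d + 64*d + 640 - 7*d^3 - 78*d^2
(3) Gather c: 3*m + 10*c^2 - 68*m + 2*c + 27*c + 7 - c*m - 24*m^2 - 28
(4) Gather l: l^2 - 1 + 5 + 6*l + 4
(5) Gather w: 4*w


(1) = m*(-2*z - 16) + z^2 + z - 56
(2) = -7*d^3 - 30*d^2 + 528*d + 1280
(3) = 10*c^2 + c*(29 - m) - 24*m^2 - 65*m - 21
(4) = l^2 + 6*l + 8
(5) = 4*w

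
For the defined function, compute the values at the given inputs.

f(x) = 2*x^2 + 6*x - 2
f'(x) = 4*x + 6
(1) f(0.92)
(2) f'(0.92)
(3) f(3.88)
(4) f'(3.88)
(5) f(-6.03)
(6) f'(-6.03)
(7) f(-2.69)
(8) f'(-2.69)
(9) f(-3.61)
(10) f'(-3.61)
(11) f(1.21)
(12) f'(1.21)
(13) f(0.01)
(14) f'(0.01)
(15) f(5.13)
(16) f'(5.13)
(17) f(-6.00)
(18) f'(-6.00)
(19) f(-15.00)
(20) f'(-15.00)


(1) = 5.21
(2) = 9.68
(3) = 51.39
(4) = 21.52
(5) = 34.54
(6) = -18.12
(7) = -3.67
(8) = -4.76
(9) = 2.40
(10) = -8.44
(11) = 8.19
(12) = 10.84
(13) = -1.94
(14) = 6.04
(15) = 81.41
(16) = 26.52
(17) = 34.00
(18) = -18.00
(19) = 358.00
(20) = -54.00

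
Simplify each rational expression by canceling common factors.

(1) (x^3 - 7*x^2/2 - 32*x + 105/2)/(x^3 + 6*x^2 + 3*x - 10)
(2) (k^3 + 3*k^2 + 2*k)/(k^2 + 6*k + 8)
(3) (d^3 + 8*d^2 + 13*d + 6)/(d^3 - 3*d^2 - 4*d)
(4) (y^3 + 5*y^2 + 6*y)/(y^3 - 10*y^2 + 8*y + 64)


(1) = (2*x^2 - 17*x + 21)/(2*x^2 + 2*x - 4)
(2) = (k^2 + k)/(k + 4)
(3) = (d^2 + 7*d + 6)/(d^2 - 4*d)
(4) = (y^2 + 3*y)/(y^2 - 12*y + 32)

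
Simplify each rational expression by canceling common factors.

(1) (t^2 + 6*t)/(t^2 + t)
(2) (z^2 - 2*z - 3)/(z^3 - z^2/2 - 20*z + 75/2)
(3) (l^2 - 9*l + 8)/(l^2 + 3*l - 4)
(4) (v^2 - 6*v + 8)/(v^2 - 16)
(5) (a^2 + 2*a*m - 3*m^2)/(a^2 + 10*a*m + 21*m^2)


(1) = (t + 6)/(t + 1)
(2) = (2*z + 2)/(2*z^2 + 5*z - 25)
(3) = (l - 8)/(l + 4)
(4) = (v - 2)/(v + 4)
(5) = (a - m)/(a + 7*m)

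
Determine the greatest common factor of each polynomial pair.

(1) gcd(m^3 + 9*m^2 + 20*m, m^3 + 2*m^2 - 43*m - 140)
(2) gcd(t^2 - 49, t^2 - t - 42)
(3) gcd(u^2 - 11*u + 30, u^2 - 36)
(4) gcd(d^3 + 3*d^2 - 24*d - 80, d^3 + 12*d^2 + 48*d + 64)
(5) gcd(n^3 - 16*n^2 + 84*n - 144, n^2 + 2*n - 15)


(1) = m^2 + 9*m + 20
(2) = gcd((t - 7)*(t + 7), (t - 7)*(t + 6)) = t - 7
(3) = u - 6
(4) = gcd((d - 5)*(d + 4)^2, (d + 4)^3) = d^2 + 8*d + 16
(5) = 1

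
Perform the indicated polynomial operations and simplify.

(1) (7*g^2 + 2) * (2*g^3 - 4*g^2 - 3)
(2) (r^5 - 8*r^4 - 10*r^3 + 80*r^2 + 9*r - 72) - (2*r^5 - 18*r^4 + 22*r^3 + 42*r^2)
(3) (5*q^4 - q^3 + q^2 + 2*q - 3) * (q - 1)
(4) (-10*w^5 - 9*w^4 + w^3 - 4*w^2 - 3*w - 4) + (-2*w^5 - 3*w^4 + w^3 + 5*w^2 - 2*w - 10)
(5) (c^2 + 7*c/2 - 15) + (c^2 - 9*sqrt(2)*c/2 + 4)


(1) = 14*g^5 - 28*g^4 + 4*g^3 - 29*g^2 - 6
(2) = -r^5 + 10*r^4 - 32*r^3 + 38*r^2 + 9*r - 72
(3) = 5*q^5 - 6*q^4 + 2*q^3 + q^2 - 5*q + 3
(4) = -12*w^5 - 12*w^4 + 2*w^3 + w^2 - 5*w - 14
(5) = 2*c^2 - 9*sqrt(2)*c/2 + 7*c/2 - 11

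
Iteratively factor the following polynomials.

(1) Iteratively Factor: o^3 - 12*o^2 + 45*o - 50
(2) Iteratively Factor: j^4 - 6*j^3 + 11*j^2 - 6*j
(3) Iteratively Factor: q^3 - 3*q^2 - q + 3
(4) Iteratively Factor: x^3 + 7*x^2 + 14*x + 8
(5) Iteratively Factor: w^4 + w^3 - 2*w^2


(1) = (o - 5)*(o^2 - 7*o + 10) = (o - 5)*(o - 2)*(o - 5)
(2) = (j)*(j^3 - 6*j^2 + 11*j - 6) = j*(j - 2)*(j^2 - 4*j + 3) = j*(j - 2)*(j - 1)*(j - 3)
(3) = (q - 1)*(q^2 - 2*q - 3) = (q - 1)*(q + 1)*(q - 3)
(4) = (x + 2)*(x^2 + 5*x + 4) = (x + 2)*(x + 4)*(x + 1)
(5) = (w - 1)*(w^3 + 2*w^2) = w*(w - 1)*(w^2 + 2*w) = w*(w - 1)*(w + 2)*(w)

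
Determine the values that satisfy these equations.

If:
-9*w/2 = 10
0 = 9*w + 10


Then:
No Solution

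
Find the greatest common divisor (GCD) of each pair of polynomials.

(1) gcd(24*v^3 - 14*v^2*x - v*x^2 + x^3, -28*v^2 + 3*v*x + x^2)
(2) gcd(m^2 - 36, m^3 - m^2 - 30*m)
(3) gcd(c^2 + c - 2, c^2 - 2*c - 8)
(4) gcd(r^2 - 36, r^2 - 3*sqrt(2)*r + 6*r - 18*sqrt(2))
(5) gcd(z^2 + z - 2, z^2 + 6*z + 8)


(1) = gcd((-3*v + x)*(-2*v + x)*(4*v + x), (-4*v + x)*(7*v + x)) = 1
(2) = gcd((m - 6)*(m + 6), m*(m - 6)*(m + 5)) = m - 6
(3) = c + 2
(4) = r + 6
(5) = z + 2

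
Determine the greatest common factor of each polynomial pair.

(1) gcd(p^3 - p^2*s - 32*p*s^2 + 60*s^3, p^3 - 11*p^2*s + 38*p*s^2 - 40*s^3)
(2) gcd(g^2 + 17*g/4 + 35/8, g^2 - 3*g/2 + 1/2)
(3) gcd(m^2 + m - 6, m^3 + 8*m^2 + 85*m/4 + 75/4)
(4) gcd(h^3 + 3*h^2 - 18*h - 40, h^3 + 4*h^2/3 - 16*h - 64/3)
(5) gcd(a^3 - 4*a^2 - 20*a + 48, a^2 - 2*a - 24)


(1) = gcd((p - 5*s)*(p - 2*s)*(p + 6*s), (p - 5*s)*(p - 4*s)*(p - 2*s)) = p^2 - 7*p*s + 10*s^2
(2) = 1
(3) = m + 3
(4) = gcd((h - 4)*(h + 2)*(h + 5), (h - 4)*(h + 4/3)*(h + 4)) = h - 4
(5) = gcd((a - 6)*(a - 2)*(a + 4), (a - 6)*(a + 4)) = a^2 - 2*a - 24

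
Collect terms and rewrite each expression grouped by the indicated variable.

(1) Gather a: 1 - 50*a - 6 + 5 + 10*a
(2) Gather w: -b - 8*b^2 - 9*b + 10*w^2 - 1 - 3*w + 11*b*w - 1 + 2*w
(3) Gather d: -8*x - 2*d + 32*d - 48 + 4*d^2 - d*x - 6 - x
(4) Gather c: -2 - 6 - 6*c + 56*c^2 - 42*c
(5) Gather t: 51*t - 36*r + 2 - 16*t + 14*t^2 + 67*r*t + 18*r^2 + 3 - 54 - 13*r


(1) = -40*a
(2) = -8*b^2 - 10*b + 10*w^2 + w*(11*b - 1) - 2
(3) = 4*d^2 + d*(30 - x) - 9*x - 54
(4) = 56*c^2 - 48*c - 8
(5) = 18*r^2 - 49*r + 14*t^2 + t*(67*r + 35) - 49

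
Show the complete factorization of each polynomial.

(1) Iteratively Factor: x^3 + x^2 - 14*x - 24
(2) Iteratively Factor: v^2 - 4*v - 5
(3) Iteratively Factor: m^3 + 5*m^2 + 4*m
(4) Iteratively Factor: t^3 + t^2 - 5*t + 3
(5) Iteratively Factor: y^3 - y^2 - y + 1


(1) = (x - 4)*(x^2 + 5*x + 6) = (x - 4)*(x + 3)*(x + 2)
(2) = (v - 5)*(v + 1)
(3) = (m)*(m^2 + 5*m + 4) = m*(m + 4)*(m + 1)
(4) = (t + 3)*(t^2 - 2*t + 1) = (t - 1)*(t + 3)*(t - 1)
(5) = (y - 1)*(y^2 - 1) = (y - 1)^2*(y + 1)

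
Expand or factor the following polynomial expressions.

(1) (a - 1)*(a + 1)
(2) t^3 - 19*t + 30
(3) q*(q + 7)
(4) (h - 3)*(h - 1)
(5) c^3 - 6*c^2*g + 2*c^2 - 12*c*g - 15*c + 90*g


(1) = a^2 - 1
(2) = (t - 3)*(t - 2)*(t + 5)
(3) = q^2 + 7*q
(4) = h^2 - 4*h + 3
(5) = (c - 3)*(c + 5)*(c - 6*g)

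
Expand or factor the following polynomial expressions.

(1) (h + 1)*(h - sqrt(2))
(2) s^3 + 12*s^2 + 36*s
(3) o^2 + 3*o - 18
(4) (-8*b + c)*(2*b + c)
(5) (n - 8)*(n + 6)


(1) = h^2 - sqrt(2)*h + h - sqrt(2)
(2) = s*(s + 6)^2
(3) = (o - 3)*(o + 6)
(4) = -16*b^2 - 6*b*c + c^2
(5) = n^2 - 2*n - 48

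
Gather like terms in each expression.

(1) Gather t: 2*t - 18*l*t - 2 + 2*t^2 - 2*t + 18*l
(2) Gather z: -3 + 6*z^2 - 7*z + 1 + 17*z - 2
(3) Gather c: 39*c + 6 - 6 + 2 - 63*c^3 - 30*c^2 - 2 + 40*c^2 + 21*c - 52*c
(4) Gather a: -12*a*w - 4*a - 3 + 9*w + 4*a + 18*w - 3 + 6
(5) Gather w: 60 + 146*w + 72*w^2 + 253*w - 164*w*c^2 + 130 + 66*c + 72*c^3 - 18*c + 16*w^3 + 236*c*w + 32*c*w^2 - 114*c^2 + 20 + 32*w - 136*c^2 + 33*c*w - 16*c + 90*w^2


(1) = -18*l*t + 18*l + 2*t^2 - 2
(2) = 6*z^2 + 10*z - 4
(3) = -63*c^3 + 10*c^2 + 8*c
(4) = -12*a*w + 27*w
(5) = 72*c^3 - 250*c^2 + 32*c + 16*w^3 + w^2*(32*c + 162) + w*(-164*c^2 + 269*c + 431) + 210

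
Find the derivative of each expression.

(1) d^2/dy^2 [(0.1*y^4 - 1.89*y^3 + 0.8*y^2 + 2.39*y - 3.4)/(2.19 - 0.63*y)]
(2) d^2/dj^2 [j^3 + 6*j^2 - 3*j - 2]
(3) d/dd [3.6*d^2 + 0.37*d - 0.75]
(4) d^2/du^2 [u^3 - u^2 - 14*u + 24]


(1) = (-0.23814*y^4 + 3.707802*y^3 - 21.401118*y^2 + 54.387774*y - 11.569806)/(0.250047*y^3 - 2.607633*y^2 + 9.064629*y - 10.503459)
(2) = 6*j + 12
(3) = 7.2*d + 0.37
(4) = 6*u - 2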